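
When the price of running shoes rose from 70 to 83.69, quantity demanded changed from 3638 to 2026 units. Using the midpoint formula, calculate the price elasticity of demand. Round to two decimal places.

%Δq = (2026 − 3638)/[(3638 + 2026)/2] = -1612/2832 ≈ -0.5692.
%ΔP = (83.69 − 70)/[(70 + 83.69)/2] = 13.69/76.845 ≈ 0.1782.
Arc elasticity E = %Δq/%ΔP ≈ -0.5692/0.1782 ≈ -3.20.
|E| > 1: demand is elastic over this range.

-3.20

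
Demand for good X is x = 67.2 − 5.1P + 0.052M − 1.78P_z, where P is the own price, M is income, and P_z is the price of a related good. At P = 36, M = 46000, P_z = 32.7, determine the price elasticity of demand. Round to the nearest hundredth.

-0.08

At the given point, x = 67.2 − 5.1(36) + 0.052(46000) − 1.78(32.7) = 67.2 − 183.6 + 2392 − 58.206 = 2217.394.
∂x/∂P = −5.1, so E_p = (−5.1)·(36/2217.394) ≈ -0.08.
|E_p| < 1: demand is inelastic.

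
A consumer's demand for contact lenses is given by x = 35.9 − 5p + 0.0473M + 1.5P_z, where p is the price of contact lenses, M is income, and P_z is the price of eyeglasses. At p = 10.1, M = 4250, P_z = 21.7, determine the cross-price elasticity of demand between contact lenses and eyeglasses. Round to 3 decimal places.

0.149

First evaluate x: 35.9 − 5(10.1) + 0.0473(4250) + 1.5(21.7) = 35.9 − 50.5 + 201.025 + 32.55 = 218.975.
∂x/∂P_z = +1.5, so E_xy = 1.5·(21.7/218.975) ≈ 0.149.
E_xy > 0: the goods are substitutes.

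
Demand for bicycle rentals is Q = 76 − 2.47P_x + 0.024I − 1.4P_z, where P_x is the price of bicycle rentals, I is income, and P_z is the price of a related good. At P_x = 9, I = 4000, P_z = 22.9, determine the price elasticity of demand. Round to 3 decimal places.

At the given point, Q = 76 − 2.47(9) + 0.024(4000) − 1.4(22.9) = 76 − 22.23 + 96 − 32.06 = 117.71.
∂Q/∂P_x = −2.47, so E_p = (−2.47)·(9/117.71) ≈ -0.189.
|E_p| < 1: demand is inelastic.

-0.189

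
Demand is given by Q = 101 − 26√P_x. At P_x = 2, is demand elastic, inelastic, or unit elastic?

inelastic

At P_x = 2, Q = 64.2304.
dQ/dP_x = −26/(2√P_x) = −26/(2·1.4142).
Point elasticity E = (dQ/dP_x)·(P_x/Q) = -9.1924 × 2/64.2304 ≈ -0.286.
|E| ≈ 0.286 < 1, so demand is inelastic.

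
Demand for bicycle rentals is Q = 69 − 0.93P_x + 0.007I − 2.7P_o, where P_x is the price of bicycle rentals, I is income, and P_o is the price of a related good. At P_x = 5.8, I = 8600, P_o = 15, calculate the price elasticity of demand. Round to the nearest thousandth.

-0.065

Q = 69 − 0.93(5.8) + 0.007(8600) − 2.7(15) = 69 − 5.394 + 60.2 − 40.5 = 83.306.
∂Q/∂P_x = −0.93, so E_p = (−0.93)·(5.8/83.306) ≈ -0.065.
|E_p| < 1: demand is inelastic.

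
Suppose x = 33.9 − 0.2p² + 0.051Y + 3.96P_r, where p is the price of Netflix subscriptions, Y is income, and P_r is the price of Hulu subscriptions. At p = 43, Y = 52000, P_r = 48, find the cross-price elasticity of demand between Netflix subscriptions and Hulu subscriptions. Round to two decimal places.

x = 33.9 − 0.2(43)² + 0.051(52000) + 3.96(48) = 33.9 − 369.8 + 2652 + 190.08 = 2506.18.
∂x/∂P_r = +3.96, so E_xy = 3.96·(48/2506.18) ≈ 0.08.
E_xy > 0: the goods are substitutes.

0.08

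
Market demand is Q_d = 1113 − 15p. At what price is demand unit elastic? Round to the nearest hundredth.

For linear demand Q_d = a − bp, E = −bp/(a − bp). |E| = 1 ⇒ bp = a − bp ⇒ p = a/(2b).
p = 1113/(2·15) = 37.10.

37.10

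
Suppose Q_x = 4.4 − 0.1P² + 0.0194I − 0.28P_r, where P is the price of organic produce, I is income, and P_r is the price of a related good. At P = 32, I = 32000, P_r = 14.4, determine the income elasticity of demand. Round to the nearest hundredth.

1.20

Evaluating quantity at (P, I, P_r) gives Q_x = 4.4 − 0.1(32)² + 0.0194(32000) − 0.28(14.4) = 4.4 − 102.4 + 620.8 − 4.032 = 518.768.
∂Q_x/∂I = +0.0194, so E_I = 0.0194·(32000/518.768) ≈ 1.20.
E_I > 1: normal good (luxury).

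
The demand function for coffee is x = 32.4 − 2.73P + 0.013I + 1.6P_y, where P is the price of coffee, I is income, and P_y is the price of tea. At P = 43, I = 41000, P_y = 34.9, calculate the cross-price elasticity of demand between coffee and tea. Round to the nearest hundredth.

Substituting, x = 32.4 − 2.73(43) + 0.013(41000) + 1.6(34.9) = 32.4 − 117.39 + 533 + 55.84 = 503.85.
∂x/∂P_y = +1.6, so E_xy = 1.6·(34.9/503.85) ≈ 0.11.
E_xy > 0: the goods are substitutes.

0.11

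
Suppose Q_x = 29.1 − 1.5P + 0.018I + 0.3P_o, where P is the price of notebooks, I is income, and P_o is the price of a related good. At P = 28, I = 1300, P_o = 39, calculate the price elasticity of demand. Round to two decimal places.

First evaluate Q_x: 29.1 − 1.5(28) + 0.018(1300) + 0.3(39) = 29.1 − 42 + 23.4 + 11.7 = 22.2.
∂Q_x/∂P = −1.5, so E_p = (−1.5)·(28/22.2) ≈ -1.89.
|E_p| > 1: demand is elastic.

-1.89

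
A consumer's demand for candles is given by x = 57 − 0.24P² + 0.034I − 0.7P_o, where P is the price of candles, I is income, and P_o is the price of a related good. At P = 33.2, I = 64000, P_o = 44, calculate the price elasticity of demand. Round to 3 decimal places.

-0.273

Substituting, x = 57 − 0.24(33.2)² + 0.034(64000) − 0.7(44) = 57 − 264.5376 + 2176 − 30.8 = 1937.6624.
∂x/∂P = −2·0.24·P = -15.936, so E_p = -15.936·(33.2/1937.6624) ≈ -0.273.
|E_p| < 1: demand is inelastic.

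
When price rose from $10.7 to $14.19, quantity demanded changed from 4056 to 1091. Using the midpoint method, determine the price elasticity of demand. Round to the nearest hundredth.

%ΔQ = (1091 − 4056)/[(4056 + 1091)/2] = -2965/2573.5 ≈ -1.1521.
%Δp = (14.19 − 10.7)/[(10.7 + 14.19)/2] = 3.49/12.445 ≈ 0.2804.
Arc elasticity E = %ΔQ/%Δp ≈ -1.1521/0.2804 ≈ -4.11.
|E| > 1: demand is elastic over this range.

-4.11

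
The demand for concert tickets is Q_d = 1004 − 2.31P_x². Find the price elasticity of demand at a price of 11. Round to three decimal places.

-0.772

At P_x = 11, Q_d = 724.49.
dQ_d/dP_x = −2·2.31·P_x = −50.82.
Point elasticity E = (dQ_d/dP_x)·(P_x/Q_d) = -50.82 × 11/724.49 ≈ -0.772.
|E| < 1, so demand is inelastic at this price.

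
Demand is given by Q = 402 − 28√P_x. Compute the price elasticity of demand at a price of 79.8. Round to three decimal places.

At P_x = 79.8, Q = 151.8736.
dQ/dP_x = −28/(2√P_x) = −28/(2·8.9331).
Point elasticity E = (dQ/dP_x)·(P_x/Q) = -1.5672 × 79.8/151.8736 ≈ -0.823.
|E| < 1, so demand is inelastic at this price.

-0.823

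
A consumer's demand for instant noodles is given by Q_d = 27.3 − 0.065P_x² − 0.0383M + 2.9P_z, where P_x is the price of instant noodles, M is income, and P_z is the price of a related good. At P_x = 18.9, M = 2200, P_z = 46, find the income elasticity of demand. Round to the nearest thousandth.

-1.583

First evaluate Q_d: 27.3 − 0.065(18.9)² − 0.0383(2200) + 2.9(46) = 27.3 − 23.2187 − 84.26 + 133.4 = 53.2214.
∂Q_d/∂M = −0.0383, so E_I = -0.0383·(2200/53.2214) ≈ -1.583.
E_I < 0: inferior good.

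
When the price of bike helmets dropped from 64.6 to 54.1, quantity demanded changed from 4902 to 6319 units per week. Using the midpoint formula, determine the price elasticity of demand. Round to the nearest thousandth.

-1.428

%Δq = (6319 − 4902)/[(4902 + 6319)/2] = 1417/5610.5 ≈ 0.2526.
%ΔP = (54.1 − 64.6)/[(64.6 + 54.1)/2] = -10.5/59.35 ≈ -0.1769.
Arc elasticity E = %Δq/%ΔP ≈ 0.2526/-0.1769 ≈ -1.428.
|E| > 1: demand is elastic over this range.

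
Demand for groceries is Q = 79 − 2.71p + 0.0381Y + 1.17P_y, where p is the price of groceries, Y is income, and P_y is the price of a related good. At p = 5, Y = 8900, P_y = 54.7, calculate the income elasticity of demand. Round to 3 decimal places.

0.724

At the given point, Q = 79 − 2.71(5) + 0.0381(8900) + 1.17(54.7) = 79 − 13.55 + 339.09 + 63.999 = 468.539.
∂Q/∂Y = +0.0381, so E_I = 0.0381·(8900/468.539) ≈ 0.724.
E_I ∈ (0,1): normal good (necessity).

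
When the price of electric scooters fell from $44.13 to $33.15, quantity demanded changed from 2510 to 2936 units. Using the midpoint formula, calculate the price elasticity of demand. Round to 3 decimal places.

%Δq = (2936 − 2510)/[(2510 + 2936)/2] = 426/2723 ≈ 0.1564.
%ΔP = (33.15 − 44.13)/[(44.13 + 33.15)/2] = -10.98/38.64 ≈ -0.2842.
Arc elasticity E = %Δq/%ΔP ≈ 0.1564/-0.2842 ≈ -0.551.
|E| < 1: demand is inelastic over this range.

-0.551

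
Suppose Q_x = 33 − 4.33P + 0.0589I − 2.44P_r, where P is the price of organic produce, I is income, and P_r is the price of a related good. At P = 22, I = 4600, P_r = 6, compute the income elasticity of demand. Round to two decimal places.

Q_x = 33 − 4.33(22) + 0.0589(4600) − 2.44(6) = 33 − 95.26 + 270.94 − 14.64 = 194.04.
∂Q_x/∂I = +0.0589, so E_I = 0.0589·(4600/194.04) ≈ 1.40.
E_I > 1: normal good (luxury).

1.40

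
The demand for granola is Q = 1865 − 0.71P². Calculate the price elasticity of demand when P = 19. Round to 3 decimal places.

-0.319

At P = 19, Q = 1608.69.
dQ/dP = −2·0.71·P = −26.98.
Point elasticity E = (dQ/dP)·(P/Q) = -26.98 × 19/1608.69 ≈ -0.319.
|E| < 1, so demand is inelastic at this price.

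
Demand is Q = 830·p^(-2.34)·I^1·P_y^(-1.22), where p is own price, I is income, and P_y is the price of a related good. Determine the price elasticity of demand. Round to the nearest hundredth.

-2.34

For a Cobb–Douglas (constant-elasticity) form Q = A·p^α·…, the elasticity with respect to p equals the exponent α at every point.
Here the exponent on p is -2.34, so the price elasticity of demand is -2.34.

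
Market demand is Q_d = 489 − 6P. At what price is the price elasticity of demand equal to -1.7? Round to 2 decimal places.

Set −bP/(a − bP) = −1.7 ⇒ bP = 1.7(a − bP) ⇒ bP(1+1.7) = 1.7·a.
P = 1.7·489/(6·2.7) ≈ 51.31.

51.31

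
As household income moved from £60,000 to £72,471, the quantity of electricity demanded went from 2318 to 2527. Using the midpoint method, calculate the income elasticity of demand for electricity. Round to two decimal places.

0.46

%ΔQ = (2527 − 2318)/[(2318+2527)/2] = 209/2422.5 ≈ 0.0863.
%ΔY = (72,471 − 60,000)/[(60,000+72,471)/2] = 12471/66235.5 ≈ 0.1883.
E_I = %ΔQ/%ΔY ≈ 0.46.
E_I ∈ (0,1): normal good (necessity).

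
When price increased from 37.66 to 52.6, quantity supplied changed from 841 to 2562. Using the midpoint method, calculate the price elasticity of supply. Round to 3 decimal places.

%Δq = (2562 − 841)/[(841 + 2562)/2] = 1721/1701.5 ≈ 1.0115.
%ΔP = (52.6 − 37.66)/[(37.66 + 52.6)/2] = 14.94/45.13 ≈ 0.3310.
Arc elasticity E = %Δq/%ΔP ≈ 1.0115/0.3310 ≈ 3.055.
|E| > 1: supply is elastic over this range.

3.055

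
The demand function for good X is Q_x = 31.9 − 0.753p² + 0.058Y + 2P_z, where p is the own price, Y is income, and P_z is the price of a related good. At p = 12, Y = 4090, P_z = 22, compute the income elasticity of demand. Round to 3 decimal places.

1.159

Q_x = 31.9 − 0.753(12)² + 0.058(4090) + 2(22) = 31.9 − 108.432 + 237.22 + 44 = 204.688.
∂Q_x/∂Y = +0.058, so E_I = 0.058·(4090/204.688) ≈ 1.159.
E_I > 1: normal good (luxury).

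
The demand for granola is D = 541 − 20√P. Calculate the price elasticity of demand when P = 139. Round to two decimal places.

-0.39

At P = 139, D = 305.2035.
dD/dP = −20/(2√P) = −20/(2·11.7898).
Point elasticity E = (dD/dP)·(P/D) = -0.8482 × 139/305.2035 ≈ -0.39.
|E| < 1, so demand is inelastic at this price.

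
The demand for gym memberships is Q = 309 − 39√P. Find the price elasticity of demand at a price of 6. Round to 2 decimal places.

-0.22

At P = 6, Q = 213.4699.
dQ/dP = −39/(2√P) = −39/(2·2.4495).
Point elasticity E = (dQ/dP)·(P/Q) = -7.9608 × 6/213.4699 ≈ -0.22.
|E| < 1, so demand is inelastic at this price.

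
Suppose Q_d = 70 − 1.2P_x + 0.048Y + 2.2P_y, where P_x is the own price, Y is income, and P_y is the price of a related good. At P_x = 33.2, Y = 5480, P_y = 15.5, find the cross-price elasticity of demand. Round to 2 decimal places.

Evaluating quantity at (P_x, Y, P_y) gives Q_d = 70 − 1.2(33.2) + 0.048(5480) + 2.2(15.5) = 70 − 39.84 + 263.04 + 34.1 = 327.3.
∂Q_d/∂P_y = +2.2, so E_xy = 2.2·(15.5/327.3) ≈ 0.10.
E_xy > 0: the goods are substitutes.

0.10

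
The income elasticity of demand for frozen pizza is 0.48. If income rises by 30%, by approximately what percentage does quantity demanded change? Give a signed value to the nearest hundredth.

%ΔQ ≈ E × %ΔI = (0.48) × (30%) = 14.40%.

14.40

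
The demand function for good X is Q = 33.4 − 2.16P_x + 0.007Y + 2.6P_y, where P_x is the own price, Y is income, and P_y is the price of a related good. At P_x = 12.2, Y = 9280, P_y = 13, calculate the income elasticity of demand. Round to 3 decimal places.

First evaluate Q: 33.4 − 2.16(12.2) + 0.007(9280) + 2.6(13) = 33.4 − 26.352 + 64.96 + 33.8 = 105.808.
∂Q/∂Y = +0.007, so E_I = 0.007·(9280/105.808) ≈ 0.614.
E_I ∈ (0,1): normal good (necessity).

0.614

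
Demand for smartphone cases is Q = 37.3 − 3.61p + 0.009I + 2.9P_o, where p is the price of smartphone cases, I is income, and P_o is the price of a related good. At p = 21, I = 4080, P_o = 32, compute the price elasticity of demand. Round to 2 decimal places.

-0.83

At the given point, Q = 37.3 − 3.61(21) + 0.009(4080) + 2.9(32) = 37.3 − 75.81 + 36.72 + 92.8 = 91.01.
∂Q/∂p = −3.61, so E_p = (−3.61)·(21/91.01) ≈ -0.83.
|E_p| < 1: demand is inelastic.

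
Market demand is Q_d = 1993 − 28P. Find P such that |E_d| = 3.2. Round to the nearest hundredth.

Set −bP/(a − bP) = −3.2 ⇒ bP = 3.2(a − bP) ⇒ bP(1+3.2) = 3.2·a.
P = 3.2·1993/(28·4.2) ≈ 54.23.

54.23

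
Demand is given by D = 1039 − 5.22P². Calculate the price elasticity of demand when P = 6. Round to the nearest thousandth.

At P = 6, D = 851.08.
dD/dP = −2·5.22·P = −62.64.
Point elasticity E = (dD/dP)·(P/D) = -62.64 × 6/851.08 ≈ -0.442.
|E| < 1, so demand is inelastic at this price.

-0.442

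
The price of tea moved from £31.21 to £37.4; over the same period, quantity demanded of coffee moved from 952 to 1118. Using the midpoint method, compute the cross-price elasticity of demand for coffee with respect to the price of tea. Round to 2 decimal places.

%ΔQ_x = (1118 − 952)/[(952+1118)/2] = 166/1035 ≈ 0.1604.
%ΔP_y = (37.4 − 31.21)/[(31.21+37.4)/2] ≈ 0.1804.
E_xy = 0.1604/0.1804 ≈ 0.89.
E_xy > 0, so coffee and tea are substitutes.

0.89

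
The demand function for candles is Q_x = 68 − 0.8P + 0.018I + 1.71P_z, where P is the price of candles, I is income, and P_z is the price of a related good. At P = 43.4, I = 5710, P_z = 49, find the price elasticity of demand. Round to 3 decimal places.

-0.158

Evaluating quantity at (P, I, P_z) gives Q_x = 68 − 0.8(43.4) + 0.018(5710) + 1.71(49) = 68 − 34.72 + 102.78 + 83.79 = 219.85.
∂Q_x/∂P = −0.8, so E_p = (−0.8)·(43.4/219.85) ≈ -0.158.
|E_p| < 1: demand is inelastic.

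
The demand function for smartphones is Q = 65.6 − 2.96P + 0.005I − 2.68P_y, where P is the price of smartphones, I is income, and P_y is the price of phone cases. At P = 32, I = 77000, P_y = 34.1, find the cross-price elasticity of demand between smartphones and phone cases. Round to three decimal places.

-0.346

First evaluate Q: 65.6 − 2.96(32) + 0.005(77000) − 2.68(34.1) = 65.6 − 94.72 + 385 − 91.388 = 264.492.
∂Q/∂P_y = −2.68, so E_xy = -2.68·(34.1/264.492) ≈ -0.346.
E_xy < 0: the goods are complements.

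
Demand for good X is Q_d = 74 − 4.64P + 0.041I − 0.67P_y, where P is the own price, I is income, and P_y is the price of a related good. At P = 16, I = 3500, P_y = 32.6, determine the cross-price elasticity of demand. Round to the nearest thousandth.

-0.180

Q_d = 74 − 4.64(16) + 0.041(3500) − 0.67(32.6) = 74 − 74.24 + 143.5 − 21.842 = 121.418.
∂Q_d/∂P_y = −0.67, so E_xy = -0.67·(32.6/121.418) ≈ -0.180.
E_xy < 0: the goods are complements.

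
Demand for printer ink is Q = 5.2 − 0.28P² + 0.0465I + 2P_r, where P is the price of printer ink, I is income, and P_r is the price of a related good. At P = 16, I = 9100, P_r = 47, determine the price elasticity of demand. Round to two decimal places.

-0.32

Evaluating quantity at (P, I, P_r) gives Q = 5.2 − 0.28(16)² + 0.0465(9100) + 2(47) = 5.2 − 71.68 + 423.15 + 94 = 450.67.
∂Q/∂P = −2·0.28·P = -8.96, so E_p = -8.96·(16/450.67) ≈ -0.32.
|E_p| < 1: demand is inelastic.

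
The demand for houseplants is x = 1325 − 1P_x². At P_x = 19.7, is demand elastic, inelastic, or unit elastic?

inelastic

At P_x = 19.7, x = 936.91.
dx/dP_x = −2·1·P_x = −39.4.
Point elasticity E = (dx/dP_x)·(P_x/x) = -39.4 × 19.7/936.91 ≈ -0.828.
|E| ≈ 0.828 < 1, so demand is inelastic.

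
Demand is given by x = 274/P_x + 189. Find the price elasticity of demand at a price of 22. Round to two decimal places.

At P_x = 22, x = 201.4545.
dx/dP_x = −274/P_x² = −0.5661.
Point elasticity E = (dx/dP_x)·(P_x/x) = -0.5661 × 22/201.4545 ≈ -0.06.
|E| < 1, so demand is inelastic at this price.

-0.06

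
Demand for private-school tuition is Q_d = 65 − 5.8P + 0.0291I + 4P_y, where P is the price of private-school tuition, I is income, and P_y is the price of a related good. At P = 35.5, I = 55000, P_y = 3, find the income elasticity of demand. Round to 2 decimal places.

Substituting, Q_d = 65 − 5.8(35.5) + 0.0291(55000) + 4(3) = 65 − 205.9 + 1600.5 + 12 = 1471.6.
∂Q_d/∂I = +0.0291, so E_I = 0.0291·(55000/1471.6) ≈ 1.09.
E_I > 1: normal good (luxury).

1.09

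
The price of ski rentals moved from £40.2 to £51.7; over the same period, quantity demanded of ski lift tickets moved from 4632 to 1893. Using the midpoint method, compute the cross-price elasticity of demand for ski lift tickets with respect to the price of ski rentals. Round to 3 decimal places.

%ΔQ_x = (1893 − 4632)/[(4632+1893)/2] = -2739/3262.5 ≈ -0.8395.
%ΔP_y = (51.7 − 40.2)/[(40.2+51.7)/2] ≈ 0.2503.
E_xy = -0.8395/0.2503 ≈ -3.355.
E_xy < 0, so ski lift tickets and ski rentals are complements.

-3.355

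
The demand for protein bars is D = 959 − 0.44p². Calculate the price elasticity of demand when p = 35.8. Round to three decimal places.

At p = 35.8, D = 395.0784.
dD/dp = −2·0.44·p = −31.504.
Point elasticity E = (dD/dp)·(p/D) = -31.504 × 35.8/395.0784 ≈ -2.855.
|E| > 1, so demand is elastic at this price.

-2.855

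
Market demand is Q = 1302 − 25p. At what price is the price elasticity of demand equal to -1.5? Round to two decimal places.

Set −bp/(a − bp) = −1.5 ⇒ bp = 1.5(a − bp) ⇒ bp(1+1.5) = 1.5·a.
p = 1.5·1302/(25·2.5) ≈ 31.25.

31.25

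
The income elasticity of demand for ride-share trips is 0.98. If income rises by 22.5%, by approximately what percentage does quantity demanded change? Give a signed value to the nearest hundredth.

%ΔQ ≈ E × %ΔI = (0.98) × (22.5%) = 22.05%.

22.05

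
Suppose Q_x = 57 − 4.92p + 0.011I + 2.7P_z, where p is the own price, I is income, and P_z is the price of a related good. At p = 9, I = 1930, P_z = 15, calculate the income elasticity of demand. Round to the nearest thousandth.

0.285

At the given point, Q_x = 57 − 4.92(9) + 0.011(1930) + 2.7(15) = 57 − 44.28 + 21.23 + 40.5 = 74.45.
∂Q_x/∂I = +0.011, so E_I = 0.011·(1930/74.45) ≈ 0.285.
E_I ∈ (0,1): normal good (necessity).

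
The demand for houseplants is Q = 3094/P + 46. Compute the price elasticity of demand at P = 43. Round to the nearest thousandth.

-0.610

At P = 43, Q = 117.9535.
dQ/dP = −3094/P² = −1.6733.
Point elasticity E = (dQ/dP)·(P/Q) = -1.6733 × 43/117.9535 ≈ -0.610.
|E| < 1, so demand is inelastic at this price.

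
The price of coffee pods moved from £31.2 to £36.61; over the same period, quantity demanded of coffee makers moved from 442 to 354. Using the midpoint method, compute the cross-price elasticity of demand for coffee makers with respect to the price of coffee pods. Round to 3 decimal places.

%ΔQ_x = (354 − 442)/[(442+354)/2] = -88/398 ≈ -0.2211.
%ΔP_y = (36.61 − 31.2)/[(31.2+36.61)/2] ≈ 0.1596.
E_xy = -0.2211/0.1596 ≈ -1.386.
E_xy < 0, so coffee makers and coffee pods are complements.

-1.386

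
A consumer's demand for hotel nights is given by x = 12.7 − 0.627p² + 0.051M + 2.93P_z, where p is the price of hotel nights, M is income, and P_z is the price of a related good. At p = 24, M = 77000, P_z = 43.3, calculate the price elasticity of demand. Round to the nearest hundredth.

-0.19

At the given point, x = 12.7 − 0.627(24)² + 0.051(77000) + 2.93(43.3) = 12.7 − 361.152 + 3927 + 126.869 = 3705.417.
∂x/∂p = −2·0.627·p = -30.096, so E_p = -30.096·(24/3705.417) ≈ -0.19.
|E_p| < 1: demand is inelastic.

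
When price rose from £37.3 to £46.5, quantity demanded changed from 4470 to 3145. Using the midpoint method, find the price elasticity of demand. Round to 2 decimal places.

-1.58

%Δq = (3145 − 4470)/[(4470 + 3145)/2] = -1325/3807.5 ≈ -0.3480.
%ΔP = (46.5 − 37.3)/[(37.3 + 46.5)/2] = 9.2/41.9 ≈ 0.2196.
Arc elasticity E = %Δq/%ΔP ≈ -0.3480/0.2196 ≈ -1.58.
|E| > 1: demand is elastic over this range.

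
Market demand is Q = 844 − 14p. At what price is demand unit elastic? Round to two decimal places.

30.14

For linear demand Q = a − bp, E = −bp/(a − bp). |E| = 1 ⇒ bp = a − bp ⇒ p = a/(2b).
p = 844/(2·14) ≈ 30.14.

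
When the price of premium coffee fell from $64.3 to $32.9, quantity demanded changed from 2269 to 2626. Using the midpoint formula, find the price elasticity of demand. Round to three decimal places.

-0.226

%Δq = (2626 − 2269)/[(2269 + 2626)/2] = 357/2447.5 ≈ 0.1459.
%Δp = (32.9 − 64.3)/[(64.3 + 32.9)/2] = -31.4/48.6 ≈ -0.6461.
Arc elasticity E = %Δq/%Δp ≈ 0.1459/-0.6461 ≈ -0.226.
|E| < 1: demand is inelastic over this range.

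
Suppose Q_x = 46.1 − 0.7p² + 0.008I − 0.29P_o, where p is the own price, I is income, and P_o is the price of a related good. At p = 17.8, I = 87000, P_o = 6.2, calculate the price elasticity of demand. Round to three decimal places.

At the given point, Q_x = 46.1 − 0.7(17.8)² + 0.008(87000) − 0.29(6.2) = 46.1 − 221.788 + 696 − 1.798 = 518.514.
∂Q_x/∂p = −2·0.7·p = -24.92, so E_p = -24.92·(17.8/518.514) ≈ -0.855.
|E_p| < 1: demand is inelastic.

-0.855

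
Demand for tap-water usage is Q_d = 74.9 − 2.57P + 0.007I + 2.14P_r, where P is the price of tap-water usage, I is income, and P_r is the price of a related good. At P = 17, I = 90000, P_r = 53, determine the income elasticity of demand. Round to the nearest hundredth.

0.81

At the given point, Q_d = 74.9 − 2.57(17) + 0.007(90000) + 2.14(53) = 74.9 − 43.69 + 630 + 113.42 = 774.63.
∂Q_d/∂I = +0.007, so E_I = 0.007·(90000/774.63) ≈ 0.81.
E_I ∈ (0,1): normal good (necessity).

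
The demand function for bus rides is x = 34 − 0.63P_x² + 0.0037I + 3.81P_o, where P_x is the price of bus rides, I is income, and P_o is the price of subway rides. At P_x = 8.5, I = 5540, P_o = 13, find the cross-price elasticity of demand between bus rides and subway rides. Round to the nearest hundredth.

First evaluate x: 34 − 0.63(8.5)² + 0.0037(5540) + 3.81(13) = 34 − 45.5175 + 20.498 + 49.53 = 58.5105.
∂x/∂P_o = +3.81, so E_xy = 3.81·(13/58.5105) ≈ 0.85.
E_xy > 0: the goods are substitutes.

0.85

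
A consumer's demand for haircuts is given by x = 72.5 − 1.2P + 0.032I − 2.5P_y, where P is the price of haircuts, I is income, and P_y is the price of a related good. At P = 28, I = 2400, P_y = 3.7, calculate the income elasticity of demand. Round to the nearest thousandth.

0.721

Substituting, x = 72.5 − 1.2(28) + 0.032(2400) − 2.5(3.7) = 72.5 − 33.6 + 76.8 − 9.25 = 106.45.
∂x/∂I = +0.032, so E_I = 0.032·(2400/106.45) ≈ 0.721.
E_I ∈ (0,1): normal good (necessity).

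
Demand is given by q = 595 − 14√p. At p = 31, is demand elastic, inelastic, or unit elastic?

inelastic

At p = 31, q = 517.0513.
dq/dp = −14/(2√p) = −14/(2·5.5678).
Point elasticity E = (dq/dp)·(p/q) = -1.2572 × 31/517.0513 ≈ -0.075.
|E| ≈ 0.075 < 1, so demand is inelastic.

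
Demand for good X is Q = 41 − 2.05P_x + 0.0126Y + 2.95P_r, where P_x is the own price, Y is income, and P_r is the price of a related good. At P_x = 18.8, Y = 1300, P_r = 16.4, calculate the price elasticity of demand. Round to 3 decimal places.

Q = 41 − 2.05(18.8) + 0.0126(1300) + 2.95(16.4) = 41 − 38.54 + 16.38 + 48.38 = 67.22.
∂Q/∂P_x = −2.05, so E_p = (−2.05)·(18.8/67.22) ≈ -0.573.
|E_p| < 1: demand is inelastic.

-0.573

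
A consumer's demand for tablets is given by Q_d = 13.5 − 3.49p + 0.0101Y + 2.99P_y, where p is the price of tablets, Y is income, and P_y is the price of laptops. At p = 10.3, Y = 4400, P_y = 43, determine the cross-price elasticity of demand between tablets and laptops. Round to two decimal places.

Q_d = 13.5 − 3.49(10.3) + 0.0101(4400) + 2.99(43) = 13.5 − 35.947 + 44.44 + 128.57 = 150.563.
∂Q_d/∂P_y = +2.99, so E_xy = 2.99·(43/150.563) ≈ 0.85.
E_xy > 0: the goods are substitutes.

0.85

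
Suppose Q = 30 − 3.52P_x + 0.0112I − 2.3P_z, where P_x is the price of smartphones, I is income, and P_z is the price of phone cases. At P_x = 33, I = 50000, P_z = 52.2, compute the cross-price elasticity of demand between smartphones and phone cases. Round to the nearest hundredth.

-0.34

At the given point, Q = 30 − 3.52(33) + 0.0112(50000) − 2.3(52.2) = 30 − 116.16 + 560 − 120.06 = 353.78.
∂Q/∂P_z = −2.3, so E_xy = -2.3·(52.2/353.78) ≈ -0.34.
E_xy < 0: the goods are complements.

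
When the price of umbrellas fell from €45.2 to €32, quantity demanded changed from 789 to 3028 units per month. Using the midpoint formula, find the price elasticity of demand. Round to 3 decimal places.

%ΔQ = (3028 − 789)/[(789 + 3028)/2] = 2239/1908.5 ≈ 1.1732.
%Δp = (32 − 45.2)/[(45.2 + 32)/2] = -13.2/38.6 ≈ -0.3420.
Arc elasticity E = %ΔQ/%Δp ≈ 1.1732/-0.3420 ≈ -3.431.
|E| > 1: demand is elastic over this range.

-3.431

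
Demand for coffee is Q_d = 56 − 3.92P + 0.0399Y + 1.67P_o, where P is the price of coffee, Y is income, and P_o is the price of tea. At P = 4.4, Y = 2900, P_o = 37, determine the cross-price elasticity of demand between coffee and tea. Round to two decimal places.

0.29

Evaluating quantity at (P, Y, P_o) gives Q_d = 56 − 3.92(4.4) + 0.0399(2900) + 1.67(37) = 56 − 17.248 + 115.71 + 61.79 = 216.252.
∂Q_d/∂P_o = +1.67, so E_xy = 1.67·(37/216.252) ≈ 0.29.
E_xy > 0: the goods are substitutes.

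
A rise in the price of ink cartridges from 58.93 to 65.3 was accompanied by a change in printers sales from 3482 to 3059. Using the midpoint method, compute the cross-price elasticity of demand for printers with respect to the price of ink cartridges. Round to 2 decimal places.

%ΔQ_x = (3059 − 3482)/[(3482+3059)/2] = -423/3270.5 ≈ -0.1293.
%ΔP_y = (65.3 − 58.93)/[(58.93+65.3)/2] ≈ 0.1026.
E_xy = -0.1293/0.1026 ≈ -1.26.
E_xy < 0, so printers and ink cartridges are complements.

-1.26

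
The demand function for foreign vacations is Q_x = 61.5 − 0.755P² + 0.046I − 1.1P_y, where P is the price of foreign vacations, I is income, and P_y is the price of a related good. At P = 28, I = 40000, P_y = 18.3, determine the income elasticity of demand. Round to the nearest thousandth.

1.427

At the given point, Q_x = 61.5 − 0.755(28)² + 0.046(40000) − 1.1(18.3) = 61.5 − 591.92 + 1840 − 20.13 = 1289.45.
∂Q_x/∂I = +0.046, so E_I = 0.046·(40000/1289.45) ≈ 1.427.
E_I > 1: normal good (luxury).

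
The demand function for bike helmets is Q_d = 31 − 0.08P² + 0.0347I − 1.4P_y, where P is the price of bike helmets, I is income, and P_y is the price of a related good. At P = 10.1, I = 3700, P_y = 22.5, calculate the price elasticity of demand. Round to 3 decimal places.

Evaluating quantity at (P, I, P_y) gives Q_d = 31 − 0.08(10.1)² + 0.0347(3700) − 1.4(22.5) = 31 − 8.1608 + 128.39 − 31.5 = 119.7292.
∂Q_d/∂P = −2·0.08·P = -1.616, so E_p = -1.616·(10.1/119.7292) ≈ -0.136.
|E_p| < 1: demand is inelastic.

-0.136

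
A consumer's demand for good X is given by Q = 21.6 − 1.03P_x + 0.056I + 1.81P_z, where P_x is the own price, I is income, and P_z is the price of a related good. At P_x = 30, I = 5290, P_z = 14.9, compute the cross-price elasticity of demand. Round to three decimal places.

Evaluating quantity at (P_x, I, P_z) gives Q = 21.6 − 1.03(30) + 0.056(5290) + 1.81(14.9) = 21.6 − 30.9 + 296.24 + 26.969 = 313.909.
∂Q/∂P_z = +1.81, so E_xy = 1.81·(14.9/313.909) ≈ 0.086.
E_xy > 0: the goods are substitutes.

0.086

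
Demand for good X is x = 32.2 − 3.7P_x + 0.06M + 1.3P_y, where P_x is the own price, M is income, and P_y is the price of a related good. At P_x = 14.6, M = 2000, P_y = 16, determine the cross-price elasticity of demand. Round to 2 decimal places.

At the given point, x = 32.2 − 3.7(14.6) + 0.06(2000) + 1.3(16) = 32.2 − 54.02 + 120 + 20.8 = 118.98.
∂x/∂P_y = +1.3, so E_xy = 1.3·(16/118.98) ≈ 0.17.
E_xy > 0: the goods are substitutes.

0.17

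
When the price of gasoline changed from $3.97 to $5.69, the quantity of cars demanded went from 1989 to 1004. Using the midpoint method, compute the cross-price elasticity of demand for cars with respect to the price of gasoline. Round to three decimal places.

%ΔQ_x = (1004 − 1989)/[(1989+1004)/2] = -985/1496.5 ≈ -0.6582.
%ΔP_y = (5.69 − 3.97)/[(3.97+5.69)/2] ≈ 0.3561.
E_xy = -0.6582/0.3561 ≈ -1.848.
E_xy < 0, so cars and gasoline are complements.

-1.848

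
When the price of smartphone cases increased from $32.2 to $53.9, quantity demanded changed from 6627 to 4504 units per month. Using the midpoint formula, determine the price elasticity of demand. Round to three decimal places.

-0.757

%ΔQ = (4504 − 6627)/[(6627 + 4504)/2] = -2123/5565.5 ≈ -0.3815.
%Δp = (53.9 − 32.2)/[(32.2 + 53.9)/2] = 21.7/43.05 ≈ 0.5041.
Arc elasticity E = %ΔQ/%Δp ≈ -0.3815/0.5041 ≈ -0.757.
|E| < 1: demand is inelastic over this range.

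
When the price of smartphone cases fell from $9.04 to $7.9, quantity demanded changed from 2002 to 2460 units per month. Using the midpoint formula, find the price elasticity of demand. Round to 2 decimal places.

%Δq = (2460 − 2002)/[(2002 + 2460)/2] = 458/2231 ≈ 0.2053.
%ΔP = (7.9 − 9.04)/[(9.04 + 7.9)/2] = -1.14/8.47 ≈ -0.1346.
Arc elasticity E = %Δq/%ΔP ≈ 0.2053/-0.1346 ≈ -1.53.
|E| > 1: demand is elastic over this range.

-1.53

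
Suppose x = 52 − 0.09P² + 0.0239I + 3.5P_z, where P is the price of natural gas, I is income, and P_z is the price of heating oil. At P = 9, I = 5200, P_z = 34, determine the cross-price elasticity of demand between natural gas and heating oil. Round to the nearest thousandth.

Substituting, x = 52 − 0.09(9)² + 0.0239(5200) + 3.5(34) = 52 − 7.29 + 124.28 + 119 = 287.99.
∂x/∂P_z = +3.5, so E_xy = 3.5·(34/287.99) ≈ 0.413.
E_xy > 0: the goods are substitutes.

0.413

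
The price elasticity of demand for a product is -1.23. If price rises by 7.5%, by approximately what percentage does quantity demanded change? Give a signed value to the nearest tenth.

-9.2

%ΔQ ≈ E × %ΔP = (-1.23) × (7.5%) ≈ -9.2%.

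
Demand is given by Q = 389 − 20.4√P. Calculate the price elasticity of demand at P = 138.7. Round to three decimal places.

-0.808

At P = 138.7, Q = 148.7472.
dQ/dP = −20.4/(2√P) = −20.4/(2·11.7771).
Point elasticity E = (dQ/dP)·(P/Q) = -0.8661 × 138.7/148.7472 ≈ -0.808.
|E| < 1, so demand is inelastic at this price.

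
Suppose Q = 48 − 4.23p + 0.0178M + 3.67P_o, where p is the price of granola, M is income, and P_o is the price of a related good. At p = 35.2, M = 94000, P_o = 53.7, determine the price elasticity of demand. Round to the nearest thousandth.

Evaluating quantity at (p, M, P_o) gives Q = 48 − 4.23(35.2) + 0.0178(94000) + 3.67(53.7) = 48 − 148.896 + 1673.2 + 197.079 = 1769.383.
∂Q/∂p = −4.23, so E_p = (−4.23)·(35.2/1769.383) ≈ -0.084.
|E_p| < 1: demand is inelastic.

-0.084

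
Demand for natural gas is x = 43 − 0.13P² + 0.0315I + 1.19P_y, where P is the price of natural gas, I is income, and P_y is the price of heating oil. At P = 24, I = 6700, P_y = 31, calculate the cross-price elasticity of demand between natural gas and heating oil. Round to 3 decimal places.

0.171

x = 43 − 0.13(24)² + 0.0315(6700) + 1.19(31) = 43 − 74.88 + 211.05 + 36.89 = 216.06.
∂x/∂P_y = +1.19, so E_xy = 1.19·(31/216.06) ≈ 0.171.
E_xy > 0: the goods are substitutes.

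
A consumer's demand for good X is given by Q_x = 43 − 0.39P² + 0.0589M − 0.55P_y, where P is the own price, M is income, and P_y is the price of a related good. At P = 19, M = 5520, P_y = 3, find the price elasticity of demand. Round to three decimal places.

First evaluate Q_x: 43 − 0.39(19)² + 0.0589(5520) − 0.55(3) = 43 − 140.79 + 325.128 − 1.65 = 225.688.
∂Q_x/∂P = −2·0.39·P = -14.82, so E_p = -14.82·(19/225.688) ≈ -1.248.
|E_p| > 1: demand is elastic.

-1.248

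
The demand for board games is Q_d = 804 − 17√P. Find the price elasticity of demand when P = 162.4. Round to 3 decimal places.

At P = 162.4, Q_d = 587.3584.
dQ_d/dP = −17/(2√P) = −17/(2·12.7436).
Point elasticity E = (dQ_d/dP)·(P/Q_d) = -0.667 × 162.4/587.3584 ≈ -0.184.
|E| < 1, so demand is inelastic at this price.

-0.184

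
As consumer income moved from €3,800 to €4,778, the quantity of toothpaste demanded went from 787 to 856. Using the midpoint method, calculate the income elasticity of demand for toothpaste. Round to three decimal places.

0.368

%ΔQ = (856 − 787)/[(787+856)/2] = 69/821.5 ≈ 0.0840.
%ΔM = (4,778 − 3,800)/[(3,800+4,778)/2] = 978/4289 ≈ 0.2280.
E_I = %ΔQ/%ΔM ≈ 0.368.
E_I ∈ (0,1): normal good (necessity).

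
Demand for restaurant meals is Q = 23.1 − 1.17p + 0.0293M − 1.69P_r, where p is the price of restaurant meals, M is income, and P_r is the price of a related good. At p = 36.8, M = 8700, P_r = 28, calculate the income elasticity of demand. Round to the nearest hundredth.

1.36

Substituting, Q = 23.1 − 1.17(36.8) + 0.0293(8700) − 1.69(28) = 23.1 − 43.056 + 254.91 − 47.32 = 187.634.
∂Q/∂M = +0.0293, so E_I = 0.0293·(8700/187.634) ≈ 1.36.
E_I > 1: normal good (luxury).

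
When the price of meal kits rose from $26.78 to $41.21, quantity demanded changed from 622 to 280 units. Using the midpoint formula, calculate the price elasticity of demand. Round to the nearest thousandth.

-1.786

%ΔQ = (280 − 622)/[(622 + 280)/2] = -342/451 ≈ -0.7583.
%ΔP = (41.21 − 26.78)/[(26.78 + 41.21)/2] = 14.43/33.995 ≈ 0.4245.
Arc elasticity E = %ΔQ/%ΔP ≈ -0.7583/0.4245 ≈ -1.786.
|E| > 1: demand is elastic over this range.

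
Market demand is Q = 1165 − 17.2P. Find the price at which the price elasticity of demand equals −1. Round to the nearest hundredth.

33.87

For linear demand Q = a − bP, E = −bP/(a − bP). |E| = 1 ⇒ bP = a − bP ⇒ P = a/(2b).
P = 1165/(2·17.2) ≈ 33.87.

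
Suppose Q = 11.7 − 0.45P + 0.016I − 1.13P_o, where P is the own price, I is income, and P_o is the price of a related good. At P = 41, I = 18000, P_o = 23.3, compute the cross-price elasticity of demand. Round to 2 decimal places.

-0.10

Substituting, Q = 11.7 − 0.45(41) + 0.016(18000) − 1.13(23.3) = 11.7 − 18.45 + 288 − 26.329 = 254.921.
∂Q/∂P_o = −1.13, so E_xy = -1.13·(23.3/254.921) ≈ -0.10.
E_xy < 0: the goods are complements.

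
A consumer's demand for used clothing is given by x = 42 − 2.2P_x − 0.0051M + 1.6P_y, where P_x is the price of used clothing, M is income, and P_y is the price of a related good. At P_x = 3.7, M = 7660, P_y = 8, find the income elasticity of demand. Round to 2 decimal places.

Evaluating quantity at (P_x, M, P_y) gives x = 42 − 2.2(3.7) − 0.0051(7660) + 1.6(8) = 42 − 8.14 − 39.066 + 12.8 = 7.594.
∂x/∂M = −0.0051, so E_I = -0.0051·(7660/7.594) ≈ -5.14.
E_I < 0: inferior good.

-5.14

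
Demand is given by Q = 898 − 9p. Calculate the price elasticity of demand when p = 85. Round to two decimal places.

-5.75

At p = 85, Q = 133.
dQ/dp = −9.
Point elasticity E = (dQ/dp)·(p/Q) = -9 × 85/133 ≈ -5.75.
|E| > 1, so demand is elastic at this price.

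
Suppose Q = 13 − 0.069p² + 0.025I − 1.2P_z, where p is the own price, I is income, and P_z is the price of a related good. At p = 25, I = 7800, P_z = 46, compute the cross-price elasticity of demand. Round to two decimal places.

At the given point, Q = 13 − 0.069(25)² + 0.025(7800) − 1.2(46) = 13 − 43.125 + 195 − 55.2 = 109.675.
∂Q/∂P_z = −1.2, so E_xy = -1.2·(46/109.675) ≈ -0.50.
E_xy < 0: the goods are complements.

-0.50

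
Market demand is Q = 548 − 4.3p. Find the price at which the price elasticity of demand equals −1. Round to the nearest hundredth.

63.72

For linear demand Q = a − bp, E = −bp/(a − bp). |E| = 1 ⇒ bp = a − bp ⇒ p = a/(2b).
p = 548/(2·4.3) ≈ 63.72.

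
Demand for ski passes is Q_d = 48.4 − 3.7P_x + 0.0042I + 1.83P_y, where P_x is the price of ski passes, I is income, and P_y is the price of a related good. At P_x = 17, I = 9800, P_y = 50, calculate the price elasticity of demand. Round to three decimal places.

Evaluating quantity at (P_x, I, P_y) gives Q_d = 48.4 − 3.7(17) + 0.0042(9800) + 1.83(50) = 48.4 − 62.9 + 41.16 + 91.5 = 118.16.
∂Q_d/∂P_x = −3.7, so E_p = (−3.7)·(17/118.16) ≈ -0.532.
|E_p| < 1: demand is inelastic.

-0.532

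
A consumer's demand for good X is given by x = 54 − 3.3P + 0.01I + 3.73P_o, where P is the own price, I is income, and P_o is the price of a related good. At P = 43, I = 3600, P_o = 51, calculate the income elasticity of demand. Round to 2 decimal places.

0.26

At the given point, x = 54 − 3.3(43) + 0.01(3600) + 3.73(51) = 54 − 141.9 + 36 + 190.23 = 138.33.
∂x/∂I = +0.01, so E_I = 0.01·(3600/138.33) ≈ 0.26.
E_I ∈ (0,1): normal good (necessity).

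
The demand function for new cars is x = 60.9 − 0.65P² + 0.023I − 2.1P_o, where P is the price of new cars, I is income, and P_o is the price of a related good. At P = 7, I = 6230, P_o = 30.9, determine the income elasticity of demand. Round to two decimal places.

1.33

Evaluating quantity at (P, I, P_o) gives x = 60.9 − 0.65(7)² + 0.023(6230) − 2.1(30.9) = 60.9 − 31.85 + 143.29 − 64.89 = 107.45.
∂x/∂I = +0.023, so E_I = 0.023·(6230/107.45) ≈ 1.33.
E_I > 1: normal good (luxury).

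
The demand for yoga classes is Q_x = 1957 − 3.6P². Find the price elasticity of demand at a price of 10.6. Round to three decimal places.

At P = 10.6, Q_x = 1552.504.
dQ_x/dP = −2·3.6·P = −76.32.
Point elasticity E = (dQ_x/dP)·(P/Q_x) = -76.32 × 10.6/1552.504 ≈ -0.521.
|E| < 1, so demand is inelastic at this price.

-0.521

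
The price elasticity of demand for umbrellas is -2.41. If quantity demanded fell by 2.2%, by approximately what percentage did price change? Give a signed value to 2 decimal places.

%ΔQ ≈ E × %ΔP ⇒ %ΔP = %ΔQ / E = (-2.2%)/(-2.41) ≈ 0.91%.

0.91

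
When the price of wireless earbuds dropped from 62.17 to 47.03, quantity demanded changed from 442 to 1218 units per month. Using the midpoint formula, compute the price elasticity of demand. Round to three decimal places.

-3.372

%Δq = (1218 − 442)/[(442 + 1218)/2] = 776/830 ≈ 0.9349.
%Δp = (47.03 − 62.17)/[(62.17 + 47.03)/2] = -15.14/54.6 ≈ -0.2773.
Arc elasticity E = %Δq/%Δp ≈ 0.9349/-0.2773 ≈ -3.372.
|E| > 1: demand is elastic over this range.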